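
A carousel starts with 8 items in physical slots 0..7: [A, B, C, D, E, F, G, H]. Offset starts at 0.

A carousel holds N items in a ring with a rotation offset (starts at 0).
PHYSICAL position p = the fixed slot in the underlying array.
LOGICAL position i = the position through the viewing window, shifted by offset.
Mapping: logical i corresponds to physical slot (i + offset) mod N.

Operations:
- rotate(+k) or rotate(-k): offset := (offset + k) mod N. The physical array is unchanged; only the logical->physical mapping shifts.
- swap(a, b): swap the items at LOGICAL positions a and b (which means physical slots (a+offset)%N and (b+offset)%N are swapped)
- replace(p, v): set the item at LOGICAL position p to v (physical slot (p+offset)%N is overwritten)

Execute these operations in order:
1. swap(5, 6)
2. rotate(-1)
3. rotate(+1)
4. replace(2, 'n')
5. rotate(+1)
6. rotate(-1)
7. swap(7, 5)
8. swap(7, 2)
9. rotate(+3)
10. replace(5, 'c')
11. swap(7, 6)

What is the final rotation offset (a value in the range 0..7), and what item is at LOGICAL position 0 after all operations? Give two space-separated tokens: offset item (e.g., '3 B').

Answer: 3 D

Derivation:
After op 1 (swap(5, 6)): offset=0, physical=[A,B,C,D,E,G,F,H], logical=[A,B,C,D,E,G,F,H]
After op 2 (rotate(-1)): offset=7, physical=[A,B,C,D,E,G,F,H], logical=[H,A,B,C,D,E,G,F]
After op 3 (rotate(+1)): offset=0, physical=[A,B,C,D,E,G,F,H], logical=[A,B,C,D,E,G,F,H]
After op 4 (replace(2, 'n')): offset=0, physical=[A,B,n,D,E,G,F,H], logical=[A,B,n,D,E,G,F,H]
After op 5 (rotate(+1)): offset=1, physical=[A,B,n,D,E,G,F,H], logical=[B,n,D,E,G,F,H,A]
After op 6 (rotate(-1)): offset=0, physical=[A,B,n,D,E,G,F,H], logical=[A,B,n,D,E,G,F,H]
After op 7 (swap(7, 5)): offset=0, physical=[A,B,n,D,E,H,F,G], logical=[A,B,n,D,E,H,F,G]
After op 8 (swap(7, 2)): offset=0, physical=[A,B,G,D,E,H,F,n], logical=[A,B,G,D,E,H,F,n]
After op 9 (rotate(+3)): offset=3, physical=[A,B,G,D,E,H,F,n], logical=[D,E,H,F,n,A,B,G]
After op 10 (replace(5, 'c')): offset=3, physical=[c,B,G,D,E,H,F,n], logical=[D,E,H,F,n,c,B,G]
After op 11 (swap(7, 6)): offset=3, physical=[c,G,B,D,E,H,F,n], logical=[D,E,H,F,n,c,G,B]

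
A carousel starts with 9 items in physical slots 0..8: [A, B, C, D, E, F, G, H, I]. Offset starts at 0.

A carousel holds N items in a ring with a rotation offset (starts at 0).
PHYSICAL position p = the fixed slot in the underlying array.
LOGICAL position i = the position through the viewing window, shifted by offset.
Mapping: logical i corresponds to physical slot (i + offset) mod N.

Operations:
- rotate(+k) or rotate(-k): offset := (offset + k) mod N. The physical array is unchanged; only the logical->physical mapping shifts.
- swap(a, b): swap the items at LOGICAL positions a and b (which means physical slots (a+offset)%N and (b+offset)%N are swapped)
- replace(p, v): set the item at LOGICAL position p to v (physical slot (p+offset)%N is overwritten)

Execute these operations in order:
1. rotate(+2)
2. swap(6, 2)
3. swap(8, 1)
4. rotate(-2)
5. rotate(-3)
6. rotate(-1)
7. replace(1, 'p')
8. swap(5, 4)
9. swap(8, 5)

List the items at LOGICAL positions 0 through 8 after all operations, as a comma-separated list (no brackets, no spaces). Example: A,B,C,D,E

After op 1 (rotate(+2)): offset=2, physical=[A,B,C,D,E,F,G,H,I], logical=[C,D,E,F,G,H,I,A,B]
After op 2 (swap(6, 2)): offset=2, physical=[A,B,C,D,I,F,G,H,E], logical=[C,D,I,F,G,H,E,A,B]
After op 3 (swap(8, 1)): offset=2, physical=[A,D,C,B,I,F,G,H,E], logical=[C,B,I,F,G,H,E,A,D]
After op 4 (rotate(-2)): offset=0, physical=[A,D,C,B,I,F,G,H,E], logical=[A,D,C,B,I,F,G,H,E]
After op 5 (rotate(-3)): offset=6, physical=[A,D,C,B,I,F,G,H,E], logical=[G,H,E,A,D,C,B,I,F]
After op 6 (rotate(-1)): offset=5, physical=[A,D,C,B,I,F,G,H,E], logical=[F,G,H,E,A,D,C,B,I]
After op 7 (replace(1, 'p')): offset=5, physical=[A,D,C,B,I,F,p,H,E], logical=[F,p,H,E,A,D,C,B,I]
After op 8 (swap(5, 4)): offset=5, physical=[D,A,C,B,I,F,p,H,E], logical=[F,p,H,E,D,A,C,B,I]
After op 9 (swap(8, 5)): offset=5, physical=[D,I,C,B,A,F,p,H,E], logical=[F,p,H,E,D,I,C,B,A]

Answer: F,p,H,E,D,I,C,B,A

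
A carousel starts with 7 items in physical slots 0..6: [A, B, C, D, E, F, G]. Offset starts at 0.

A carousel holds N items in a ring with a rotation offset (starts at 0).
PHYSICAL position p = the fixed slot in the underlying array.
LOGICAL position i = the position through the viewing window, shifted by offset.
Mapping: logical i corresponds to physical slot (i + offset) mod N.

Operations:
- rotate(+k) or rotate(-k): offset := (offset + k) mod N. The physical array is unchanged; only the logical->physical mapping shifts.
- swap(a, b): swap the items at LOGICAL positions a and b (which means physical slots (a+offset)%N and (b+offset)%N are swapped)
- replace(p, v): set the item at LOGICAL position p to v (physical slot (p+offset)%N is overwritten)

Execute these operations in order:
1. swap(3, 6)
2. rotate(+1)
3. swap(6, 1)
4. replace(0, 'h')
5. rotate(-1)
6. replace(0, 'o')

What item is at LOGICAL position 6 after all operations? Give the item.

Answer: D

Derivation:
After op 1 (swap(3, 6)): offset=0, physical=[A,B,C,G,E,F,D], logical=[A,B,C,G,E,F,D]
After op 2 (rotate(+1)): offset=1, physical=[A,B,C,G,E,F,D], logical=[B,C,G,E,F,D,A]
After op 3 (swap(6, 1)): offset=1, physical=[C,B,A,G,E,F,D], logical=[B,A,G,E,F,D,C]
After op 4 (replace(0, 'h')): offset=1, physical=[C,h,A,G,E,F,D], logical=[h,A,G,E,F,D,C]
After op 5 (rotate(-1)): offset=0, physical=[C,h,A,G,E,F,D], logical=[C,h,A,G,E,F,D]
After op 6 (replace(0, 'o')): offset=0, physical=[o,h,A,G,E,F,D], logical=[o,h,A,G,E,F,D]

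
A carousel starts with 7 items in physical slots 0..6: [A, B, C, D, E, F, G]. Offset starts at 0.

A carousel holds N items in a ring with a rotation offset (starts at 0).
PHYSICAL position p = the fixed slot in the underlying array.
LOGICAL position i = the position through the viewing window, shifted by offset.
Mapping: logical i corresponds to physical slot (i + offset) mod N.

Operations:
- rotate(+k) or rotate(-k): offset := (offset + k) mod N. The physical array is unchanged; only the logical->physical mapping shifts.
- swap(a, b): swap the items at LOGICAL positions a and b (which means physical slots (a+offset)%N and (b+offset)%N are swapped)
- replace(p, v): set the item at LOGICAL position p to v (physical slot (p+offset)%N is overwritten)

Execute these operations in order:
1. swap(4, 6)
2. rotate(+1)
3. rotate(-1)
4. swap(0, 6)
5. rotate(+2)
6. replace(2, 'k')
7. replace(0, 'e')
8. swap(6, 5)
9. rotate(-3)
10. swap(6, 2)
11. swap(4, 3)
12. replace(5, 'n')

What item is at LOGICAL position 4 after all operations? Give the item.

After op 1 (swap(4, 6)): offset=0, physical=[A,B,C,D,G,F,E], logical=[A,B,C,D,G,F,E]
After op 2 (rotate(+1)): offset=1, physical=[A,B,C,D,G,F,E], logical=[B,C,D,G,F,E,A]
After op 3 (rotate(-1)): offset=0, physical=[A,B,C,D,G,F,E], logical=[A,B,C,D,G,F,E]
After op 4 (swap(0, 6)): offset=0, physical=[E,B,C,D,G,F,A], logical=[E,B,C,D,G,F,A]
After op 5 (rotate(+2)): offset=2, physical=[E,B,C,D,G,F,A], logical=[C,D,G,F,A,E,B]
After op 6 (replace(2, 'k')): offset=2, physical=[E,B,C,D,k,F,A], logical=[C,D,k,F,A,E,B]
After op 7 (replace(0, 'e')): offset=2, physical=[E,B,e,D,k,F,A], logical=[e,D,k,F,A,E,B]
After op 8 (swap(6, 5)): offset=2, physical=[B,E,e,D,k,F,A], logical=[e,D,k,F,A,B,E]
After op 9 (rotate(-3)): offset=6, physical=[B,E,e,D,k,F,A], logical=[A,B,E,e,D,k,F]
After op 10 (swap(6, 2)): offset=6, physical=[B,F,e,D,k,E,A], logical=[A,B,F,e,D,k,E]
After op 11 (swap(4, 3)): offset=6, physical=[B,F,D,e,k,E,A], logical=[A,B,F,D,e,k,E]
After op 12 (replace(5, 'n')): offset=6, physical=[B,F,D,e,n,E,A], logical=[A,B,F,D,e,n,E]

Answer: e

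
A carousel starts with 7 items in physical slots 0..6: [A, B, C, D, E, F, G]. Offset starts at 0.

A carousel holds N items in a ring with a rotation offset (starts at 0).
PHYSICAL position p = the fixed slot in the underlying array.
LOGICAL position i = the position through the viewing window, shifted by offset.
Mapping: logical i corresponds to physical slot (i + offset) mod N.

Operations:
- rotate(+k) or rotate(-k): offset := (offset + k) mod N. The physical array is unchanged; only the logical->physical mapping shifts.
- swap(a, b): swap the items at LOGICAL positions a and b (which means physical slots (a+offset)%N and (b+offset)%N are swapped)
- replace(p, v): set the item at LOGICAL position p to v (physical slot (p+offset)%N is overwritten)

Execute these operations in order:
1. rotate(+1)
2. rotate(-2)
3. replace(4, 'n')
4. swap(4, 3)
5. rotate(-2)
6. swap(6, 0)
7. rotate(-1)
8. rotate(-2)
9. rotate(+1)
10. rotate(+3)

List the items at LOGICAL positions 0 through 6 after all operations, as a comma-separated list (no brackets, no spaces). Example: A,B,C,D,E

After op 1 (rotate(+1)): offset=1, physical=[A,B,C,D,E,F,G], logical=[B,C,D,E,F,G,A]
After op 2 (rotate(-2)): offset=6, physical=[A,B,C,D,E,F,G], logical=[G,A,B,C,D,E,F]
After op 3 (replace(4, 'n')): offset=6, physical=[A,B,C,n,E,F,G], logical=[G,A,B,C,n,E,F]
After op 4 (swap(4, 3)): offset=6, physical=[A,B,n,C,E,F,G], logical=[G,A,B,n,C,E,F]
After op 5 (rotate(-2)): offset=4, physical=[A,B,n,C,E,F,G], logical=[E,F,G,A,B,n,C]
After op 6 (swap(6, 0)): offset=4, physical=[A,B,n,E,C,F,G], logical=[C,F,G,A,B,n,E]
After op 7 (rotate(-1)): offset=3, physical=[A,B,n,E,C,F,G], logical=[E,C,F,G,A,B,n]
After op 8 (rotate(-2)): offset=1, physical=[A,B,n,E,C,F,G], logical=[B,n,E,C,F,G,A]
After op 9 (rotate(+1)): offset=2, physical=[A,B,n,E,C,F,G], logical=[n,E,C,F,G,A,B]
After op 10 (rotate(+3)): offset=5, physical=[A,B,n,E,C,F,G], logical=[F,G,A,B,n,E,C]

Answer: F,G,A,B,n,E,C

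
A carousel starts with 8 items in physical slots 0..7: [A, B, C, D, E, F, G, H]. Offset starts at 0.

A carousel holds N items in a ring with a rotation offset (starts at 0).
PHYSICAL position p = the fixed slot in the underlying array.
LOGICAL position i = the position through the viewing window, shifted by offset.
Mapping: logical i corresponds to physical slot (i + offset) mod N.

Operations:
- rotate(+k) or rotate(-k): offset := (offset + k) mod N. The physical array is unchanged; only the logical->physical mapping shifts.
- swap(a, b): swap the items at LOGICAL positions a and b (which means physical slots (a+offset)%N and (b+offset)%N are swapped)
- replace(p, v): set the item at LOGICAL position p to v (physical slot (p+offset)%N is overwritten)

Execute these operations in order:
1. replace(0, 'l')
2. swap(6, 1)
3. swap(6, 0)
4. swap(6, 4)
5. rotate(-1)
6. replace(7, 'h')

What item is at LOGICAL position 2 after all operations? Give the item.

After op 1 (replace(0, 'l')): offset=0, physical=[l,B,C,D,E,F,G,H], logical=[l,B,C,D,E,F,G,H]
After op 2 (swap(6, 1)): offset=0, physical=[l,G,C,D,E,F,B,H], logical=[l,G,C,D,E,F,B,H]
After op 3 (swap(6, 0)): offset=0, physical=[B,G,C,D,E,F,l,H], logical=[B,G,C,D,E,F,l,H]
After op 4 (swap(6, 4)): offset=0, physical=[B,G,C,D,l,F,E,H], logical=[B,G,C,D,l,F,E,H]
After op 5 (rotate(-1)): offset=7, physical=[B,G,C,D,l,F,E,H], logical=[H,B,G,C,D,l,F,E]
After op 6 (replace(7, 'h')): offset=7, physical=[B,G,C,D,l,F,h,H], logical=[H,B,G,C,D,l,F,h]

Answer: G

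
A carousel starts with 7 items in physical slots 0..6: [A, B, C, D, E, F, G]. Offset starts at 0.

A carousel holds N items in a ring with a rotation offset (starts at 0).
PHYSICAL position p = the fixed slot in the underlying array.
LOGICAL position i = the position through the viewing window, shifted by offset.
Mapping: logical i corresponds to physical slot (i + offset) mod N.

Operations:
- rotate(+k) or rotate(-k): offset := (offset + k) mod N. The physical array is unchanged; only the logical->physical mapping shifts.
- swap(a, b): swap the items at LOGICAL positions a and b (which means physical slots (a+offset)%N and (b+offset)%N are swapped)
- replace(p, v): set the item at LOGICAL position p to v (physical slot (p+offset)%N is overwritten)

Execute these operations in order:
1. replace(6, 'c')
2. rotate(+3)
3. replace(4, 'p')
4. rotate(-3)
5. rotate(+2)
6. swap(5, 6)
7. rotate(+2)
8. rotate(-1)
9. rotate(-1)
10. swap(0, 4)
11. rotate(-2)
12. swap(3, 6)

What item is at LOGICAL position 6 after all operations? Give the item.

Answer: D

Derivation:
After op 1 (replace(6, 'c')): offset=0, physical=[A,B,C,D,E,F,c], logical=[A,B,C,D,E,F,c]
After op 2 (rotate(+3)): offset=3, physical=[A,B,C,D,E,F,c], logical=[D,E,F,c,A,B,C]
After op 3 (replace(4, 'p')): offset=3, physical=[p,B,C,D,E,F,c], logical=[D,E,F,c,p,B,C]
After op 4 (rotate(-3)): offset=0, physical=[p,B,C,D,E,F,c], logical=[p,B,C,D,E,F,c]
After op 5 (rotate(+2)): offset=2, physical=[p,B,C,D,E,F,c], logical=[C,D,E,F,c,p,B]
After op 6 (swap(5, 6)): offset=2, physical=[B,p,C,D,E,F,c], logical=[C,D,E,F,c,B,p]
After op 7 (rotate(+2)): offset=4, physical=[B,p,C,D,E,F,c], logical=[E,F,c,B,p,C,D]
After op 8 (rotate(-1)): offset=3, physical=[B,p,C,D,E,F,c], logical=[D,E,F,c,B,p,C]
After op 9 (rotate(-1)): offset=2, physical=[B,p,C,D,E,F,c], logical=[C,D,E,F,c,B,p]
After op 10 (swap(0, 4)): offset=2, physical=[B,p,c,D,E,F,C], logical=[c,D,E,F,C,B,p]
After op 11 (rotate(-2)): offset=0, physical=[B,p,c,D,E,F,C], logical=[B,p,c,D,E,F,C]
After op 12 (swap(3, 6)): offset=0, physical=[B,p,c,C,E,F,D], logical=[B,p,c,C,E,F,D]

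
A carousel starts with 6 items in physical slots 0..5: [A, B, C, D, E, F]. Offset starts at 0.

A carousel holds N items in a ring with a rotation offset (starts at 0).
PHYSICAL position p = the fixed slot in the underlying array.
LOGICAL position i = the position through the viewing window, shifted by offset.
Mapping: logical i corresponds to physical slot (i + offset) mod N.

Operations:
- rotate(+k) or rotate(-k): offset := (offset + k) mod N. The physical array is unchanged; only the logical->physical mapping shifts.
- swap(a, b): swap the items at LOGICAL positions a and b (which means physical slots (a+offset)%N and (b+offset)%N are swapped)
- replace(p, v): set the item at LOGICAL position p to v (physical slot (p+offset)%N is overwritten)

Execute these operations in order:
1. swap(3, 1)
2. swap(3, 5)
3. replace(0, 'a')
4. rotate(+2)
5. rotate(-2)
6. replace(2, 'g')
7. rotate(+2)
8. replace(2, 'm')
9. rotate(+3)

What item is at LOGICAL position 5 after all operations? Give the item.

After op 1 (swap(3, 1)): offset=0, physical=[A,D,C,B,E,F], logical=[A,D,C,B,E,F]
After op 2 (swap(3, 5)): offset=0, physical=[A,D,C,F,E,B], logical=[A,D,C,F,E,B]
After op 3 (replace(0, 'a')): offset=0, physical=[a,D,C,F,E,B], logical=[a,D,C,F,E,B]
After op 4 (rotate(+2)): offset=2, physical=[a,D,C,F,E,B], logical=[C,F,E,B,a,D]
After op 5 (rotate(-2)): offset=0, physical=[a,D,C,F,E,B], logical=[a,D,C,F,E,B]
After op 6 (replace(2, 'g')): offset=0, physical=[a,D,g,F,E,B], logical=[a,D,g,F,E,B]
After op 7 (rotate(+2)): offset=2, physical=[a,D,g,F,E,B], logical=[g,F,E,B,a,D]
After op 8 (replace(2, 'm')): offset=2, physical=[a,D,g,F,m,B], logical=[g,F,m,B,a,D]
After op 9 (rotate(+3)): offset=5, physical=[a,D,g,F,m,B], logical=[B,a,D,g,F,m]

Answer: m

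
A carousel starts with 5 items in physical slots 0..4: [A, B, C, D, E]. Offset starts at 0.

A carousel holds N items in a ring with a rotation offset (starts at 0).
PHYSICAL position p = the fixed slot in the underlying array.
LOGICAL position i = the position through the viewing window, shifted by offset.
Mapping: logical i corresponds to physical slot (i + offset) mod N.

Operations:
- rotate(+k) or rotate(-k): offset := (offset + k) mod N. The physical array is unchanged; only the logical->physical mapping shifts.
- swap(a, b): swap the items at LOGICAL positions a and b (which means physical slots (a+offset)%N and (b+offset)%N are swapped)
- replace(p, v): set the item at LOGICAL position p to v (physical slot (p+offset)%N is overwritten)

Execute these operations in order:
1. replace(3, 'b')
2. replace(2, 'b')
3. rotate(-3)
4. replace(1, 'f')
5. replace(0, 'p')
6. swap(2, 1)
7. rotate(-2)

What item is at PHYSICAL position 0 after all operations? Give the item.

Answer: A

Derivation:
After op 1 (replace(3, 'b')): offset=0, physical=[A,B,C,b,E], logical=[A,B,C,b,E]
After op 2 (replace(2, 'b')): offset=0, physical=[A,B,b,b,E], logical=[A,B,b,b,E]
After op 3 (rotate(-3)): offset=2, physical=[A,B,b,b,E], logical=[b,b,E,A,B]
After op 4 (replace(1, 'f')): offset=2, physical=[A,B,b,f,E], logical=[b,f,E,A,B]
After op 5 (replace(0, 'p')): offset=2, physical=[A,B,p,f,E], logical=[p,f,E,A,B]
After op 6 (swap(2, 1)): offset=2, physical=[A,B,p,E,f], logical=[p,E,f,A,B]
After op 7 (rotate(-2)): offset=0, physical=[A,B,p,E,f], logical=[A,B,p,E,f]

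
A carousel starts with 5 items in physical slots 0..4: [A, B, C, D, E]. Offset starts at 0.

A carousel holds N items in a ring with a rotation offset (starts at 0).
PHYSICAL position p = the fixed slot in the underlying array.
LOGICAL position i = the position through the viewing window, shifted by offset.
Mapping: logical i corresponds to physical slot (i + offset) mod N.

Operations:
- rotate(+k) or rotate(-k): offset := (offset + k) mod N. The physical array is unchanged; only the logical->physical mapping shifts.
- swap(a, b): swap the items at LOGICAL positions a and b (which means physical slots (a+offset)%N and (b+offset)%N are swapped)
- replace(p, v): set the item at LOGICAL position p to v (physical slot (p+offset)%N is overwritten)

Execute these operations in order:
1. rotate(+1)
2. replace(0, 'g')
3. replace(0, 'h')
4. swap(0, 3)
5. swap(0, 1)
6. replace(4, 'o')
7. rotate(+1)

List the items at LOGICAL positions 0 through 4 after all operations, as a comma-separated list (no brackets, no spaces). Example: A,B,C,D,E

After op 1 (rotate(+1)): offset=1, physical=[A,B,C,D,E], logical=[B,C,D,E,A]
After op 2 (replace(0, 'g')): offset=1, physical=[A,g,C,D,E], logical=[g,C,D,E,A]
After op 3 (replace(0, 'h')): offset=1, physical=[A,h,C,D,E], logical=[h,C,D,E,A]
After op 4 (swap(0, 3)): offset=1, physical=[A,E,C,D,h], logical=[E,C,D,h,A]
After op 5 (swap(0, 1)): offset=1, physical=[A,C,E,D,h], logical=[C,E,D,h,A]
After op 6 (replace(4, 'o')): offset=1, physical=[o,C,E,D,h], logical=[C,E,D,h,o]
After op 7 (rotate(+1)): offset=2, physical=[o,C,E,D,h], logical=[E,D,h,o,C]

Answer: E,D,h,o,C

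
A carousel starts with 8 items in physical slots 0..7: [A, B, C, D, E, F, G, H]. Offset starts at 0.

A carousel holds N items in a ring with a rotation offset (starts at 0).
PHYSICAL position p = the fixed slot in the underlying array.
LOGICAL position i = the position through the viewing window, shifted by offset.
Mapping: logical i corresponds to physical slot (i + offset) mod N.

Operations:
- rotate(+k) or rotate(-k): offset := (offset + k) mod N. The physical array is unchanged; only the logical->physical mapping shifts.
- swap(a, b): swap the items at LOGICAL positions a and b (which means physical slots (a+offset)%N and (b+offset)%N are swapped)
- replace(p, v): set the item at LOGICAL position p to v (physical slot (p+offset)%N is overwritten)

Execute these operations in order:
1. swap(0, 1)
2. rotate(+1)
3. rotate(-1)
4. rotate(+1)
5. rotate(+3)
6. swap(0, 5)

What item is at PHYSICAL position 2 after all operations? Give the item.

After op 1 (swap(0, 1)): offset=0, physical=[B,A,C,D,E,F,G,H], logical=[B,A,C,D,E,F,G,H]
After op 2 (rotate(+1)): offset=1, physical=[B,A,C,D,E,F,G,H], logical=[A,C,D,E,F,G,H,B]
After op 3 (rotate(-1)): offset=0, physical=[B,A,C,D,E,F,G,H], logical=[B,A,C,D,E,F,G,H]
After op 4 (rotate(+1)): offset=1, physical=[B,A,C,D,E,F,G,H], logical=[A,C,D,E,F,G,H,B]
After op 5 (rotate(+3)): offset=4, physical=[B,A,C,D,E,F,G,H], logical=[E,F,G,H,B,A,C,D]
After op 6 (swap(0, 5)): offset=4, physical=[B,E,C,D,A,F,G,H], logical=[A,F,G,H,B,E,C,D]

Answer: C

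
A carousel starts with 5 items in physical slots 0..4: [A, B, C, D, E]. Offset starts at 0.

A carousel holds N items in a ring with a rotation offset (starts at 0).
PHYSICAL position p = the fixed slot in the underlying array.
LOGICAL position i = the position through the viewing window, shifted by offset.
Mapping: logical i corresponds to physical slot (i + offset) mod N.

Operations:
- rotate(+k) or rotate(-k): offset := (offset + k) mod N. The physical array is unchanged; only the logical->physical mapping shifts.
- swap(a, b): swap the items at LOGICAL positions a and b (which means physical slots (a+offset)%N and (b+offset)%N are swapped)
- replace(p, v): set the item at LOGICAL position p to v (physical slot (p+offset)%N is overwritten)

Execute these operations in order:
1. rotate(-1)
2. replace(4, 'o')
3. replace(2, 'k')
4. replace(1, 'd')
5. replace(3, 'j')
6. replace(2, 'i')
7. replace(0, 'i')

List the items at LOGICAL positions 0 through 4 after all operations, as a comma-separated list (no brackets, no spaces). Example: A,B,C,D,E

After op 1 (rotate(-1)): offset=4, physical=[A,B,C,D,E], logical=[E,A,B,C,D]
After op 2 (replace(4, 'o')): offset=4, physical=[A,B,C,o,E], logical=[E,A,B,C,o]
After op 3 (replace(2, 'k')): offset=4, physical=[A,k,C,o,E], logical=[E,A,k,C,o]
After op 4 (replace(1, 'd')): offset=4, physical=[d,k,C,o,E], logical=[E,d,k,C,o]
After op 5 (replace(3, 'j')): offset=4, physical=[d,k,j,o,E], logical=[E,d,k,j,o]
After op 6 (replace(2, 'i')): offset=4, physical=[d,i,j,o,E], logical=[E,d,i,j,o]
After op 7 (replace(0, 'i')): offset=4, physical=[d,i,j,o,i], logical=[i,d,i,j,o]

Answer: i,d,i,j,o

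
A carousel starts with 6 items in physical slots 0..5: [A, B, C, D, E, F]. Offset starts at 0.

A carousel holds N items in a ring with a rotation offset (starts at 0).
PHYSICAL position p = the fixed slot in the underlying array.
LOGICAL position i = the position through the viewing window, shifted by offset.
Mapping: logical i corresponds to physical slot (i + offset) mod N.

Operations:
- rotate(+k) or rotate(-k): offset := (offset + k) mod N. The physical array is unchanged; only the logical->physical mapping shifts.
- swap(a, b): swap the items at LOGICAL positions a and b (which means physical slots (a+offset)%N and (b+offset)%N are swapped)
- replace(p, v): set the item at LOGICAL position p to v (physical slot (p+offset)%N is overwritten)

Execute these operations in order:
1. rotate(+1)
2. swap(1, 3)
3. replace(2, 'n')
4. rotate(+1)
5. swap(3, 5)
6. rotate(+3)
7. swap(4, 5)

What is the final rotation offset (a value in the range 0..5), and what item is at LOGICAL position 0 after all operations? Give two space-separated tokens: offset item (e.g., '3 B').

Answer: 5 B

Derivation:
After op 1 (rotate(+1)): offset=1, physical=[A,B,C,D,E,F], logical=[B,C,D,E,F,A]
After op 2 (swap(1, 3)): offset=1, physical=[A,B,E,D,C,F], logical=[B,E,D,C,F,A]
After op 3 (replace(2, 'n')): offset=1, physical=[A,B,E,n,C,F], logical=[B,E,n,C,F,A]
After op 4 (rotate(+1)): offset=2, physical=[A,B,E,n,C,F], logical=[E,n,C,F,A,B]
After op 5 (swap(3, 5)): offset=2, physical=[A,F,E,n,C,B], logical=[E,n,C,B,A,F]
After op 6 (rotate(+3)): offset=5, physical=[A,F,E,n,C,B], logical=[B,A,F,E,n,C]
After op 7 (swap(4, 5)): offset=5, physical=[A,F,E,C,n,B], logical=[B,A,F,E,C,n]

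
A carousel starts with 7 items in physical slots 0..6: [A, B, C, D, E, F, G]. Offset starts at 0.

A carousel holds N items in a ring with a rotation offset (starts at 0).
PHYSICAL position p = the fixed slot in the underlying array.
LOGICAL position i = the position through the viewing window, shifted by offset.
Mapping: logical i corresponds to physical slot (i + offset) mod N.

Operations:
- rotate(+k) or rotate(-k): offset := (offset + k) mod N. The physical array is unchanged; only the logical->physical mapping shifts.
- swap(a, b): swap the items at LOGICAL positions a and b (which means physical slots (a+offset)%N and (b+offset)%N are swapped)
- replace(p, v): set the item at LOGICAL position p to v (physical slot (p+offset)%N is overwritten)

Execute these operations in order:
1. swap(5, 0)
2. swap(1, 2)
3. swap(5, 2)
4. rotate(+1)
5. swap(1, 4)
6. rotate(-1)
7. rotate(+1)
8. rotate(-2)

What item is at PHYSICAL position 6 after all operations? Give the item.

After op 1 (swap(5, 0)): offset=0, physical=[F,B,C,D,E,A,G], logical=[F,B,C,D,E,A,G]
After op 2 (swap(1, 2)): offset=0, physical=[F,C,B,D,E,A,G], logical=[F,C,B,D,E,A,G]
After op 3 (swap(5, 2)): offset=0, physical=[F,C,A,D,E,B,G], logical=[F,C,A,D,E,B,G]
After op 4 (rotate(+1)): offset=1, physical=[F,C,A,D,E,B,G], logical=[C,A,D,E,B,G,F]
After op 5 (swap(1, 4)): offset=1, physical=[F,C,B,D,E,A,G], logical=[C,B,D,E,A,G,F]
After op 6 (rotate(-1)): offset=0, physical=[F,C,B,D,E,A,G], logical=[F,C,B,D,E,A,G]
After op 7 (rotate(+1)): offset=1, physical=[F,C,B,D,E,A,G], logical=[C,B,D,E,A,G,F]
After op 8 (rotate(-2)): offset=6, physical=[F,C,B,D,E,A,G], logical=[G,F,C,B,D,E,A]

Answer: G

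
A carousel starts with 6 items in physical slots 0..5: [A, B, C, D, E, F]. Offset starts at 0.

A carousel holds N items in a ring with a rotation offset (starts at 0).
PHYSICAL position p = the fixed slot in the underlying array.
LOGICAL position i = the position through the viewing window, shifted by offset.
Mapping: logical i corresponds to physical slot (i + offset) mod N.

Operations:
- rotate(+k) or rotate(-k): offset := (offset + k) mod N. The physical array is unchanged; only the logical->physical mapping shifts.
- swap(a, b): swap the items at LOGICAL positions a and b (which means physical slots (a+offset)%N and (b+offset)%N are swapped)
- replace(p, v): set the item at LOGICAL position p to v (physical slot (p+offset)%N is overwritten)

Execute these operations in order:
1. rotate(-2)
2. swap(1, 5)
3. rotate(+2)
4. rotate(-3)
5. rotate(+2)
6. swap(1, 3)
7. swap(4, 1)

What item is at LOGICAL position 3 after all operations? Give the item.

Answer: A

Derivation:
After op 1 (rotate(-2)): offset=4, physical=[A,B,C,D,E,F], logical=[E,F,A,B,C,D]
After op 2 (swap(1, 5)): offset=4, physical=[A,B,C,F,E,D], logical=[E,D,A,B,C,F]
After op 3 (rotate(+2)): offset=0, physical=[A,B,C,F,E,D], logical=[A,B,C,F,E,D]
After op 4 (rotate(-3)): offset=3, physical=[A,B,C,F,E,D], logical=[F,E,D,A,B,C]
After op 5 (rotate(+2)): offset=5, physical=[A,B,C,F,E,D], logical=[D,A,B,C,F,E]
After op 6 (swap(1, 3)): offset=5, physical=[C,B,A,F,E,D], logical=[D,C,B,A,F,E]
After op 7 (swap(4, 1)): offset=5, physical=[F,B,A,C,E,D], logical=[D,F,B,A,C,E]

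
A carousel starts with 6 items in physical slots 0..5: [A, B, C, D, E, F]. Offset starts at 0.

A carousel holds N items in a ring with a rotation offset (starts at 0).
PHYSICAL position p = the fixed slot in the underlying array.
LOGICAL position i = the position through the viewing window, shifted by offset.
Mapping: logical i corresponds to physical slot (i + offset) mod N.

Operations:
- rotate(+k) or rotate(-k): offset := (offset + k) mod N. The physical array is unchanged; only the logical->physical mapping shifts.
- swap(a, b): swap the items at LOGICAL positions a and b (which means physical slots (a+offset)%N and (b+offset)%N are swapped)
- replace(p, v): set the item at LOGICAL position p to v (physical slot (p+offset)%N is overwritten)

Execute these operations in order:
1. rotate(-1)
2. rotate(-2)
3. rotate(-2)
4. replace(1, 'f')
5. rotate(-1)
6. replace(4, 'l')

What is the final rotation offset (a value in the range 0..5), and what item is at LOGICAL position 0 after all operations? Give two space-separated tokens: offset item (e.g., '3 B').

After op 1 (rotate(-1)): offset=5, physical=[A,B,C,D,E,F], logical=[F,A,B,C,D,E]
After op 2 (rotate(-2)): offset=3, physical=[A,B,C,D,E,F], logical=[D,E,F,A,B,C]
After op 3 (rotate(-2)): offset=1, physical=[A,B,C,D,E,F], logical=[B,C,D,E,F,A]
After op 4 (replace(1, 'f')): offset=1, physical=[A,B,f,D,E,F], logical=[B,f,D,E,F,A]
After op 5 (rotate(-1)): offset=0, physical=[A,B,f,D,E,F], logical=[A,B,f,D,E,F]
After op 6 (replace(4, 'l')): offset=0, physical=[A,B,f,D,l,F], logical=[A,B,f,D,l,F]

Answer: 0 A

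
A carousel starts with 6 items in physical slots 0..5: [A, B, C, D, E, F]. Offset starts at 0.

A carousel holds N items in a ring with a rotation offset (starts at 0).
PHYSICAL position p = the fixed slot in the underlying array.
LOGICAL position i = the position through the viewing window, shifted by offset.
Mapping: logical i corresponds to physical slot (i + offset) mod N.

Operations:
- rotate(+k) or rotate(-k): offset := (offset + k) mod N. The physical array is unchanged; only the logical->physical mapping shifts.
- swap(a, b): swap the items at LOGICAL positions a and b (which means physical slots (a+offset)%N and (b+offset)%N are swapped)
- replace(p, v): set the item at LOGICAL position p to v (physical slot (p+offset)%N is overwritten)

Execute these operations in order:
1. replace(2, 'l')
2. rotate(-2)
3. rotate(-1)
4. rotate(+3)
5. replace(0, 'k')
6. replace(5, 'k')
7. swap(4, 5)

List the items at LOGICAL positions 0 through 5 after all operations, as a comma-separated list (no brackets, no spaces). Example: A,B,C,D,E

After op 1 (replace(2, 'l')): offset=0, physical=[A,B,l,D,E,F], logical=[A,B,l,D,E,F]
After op 2 (rotate(-2)): offset=4, physical=[A,B,l,D,E,F], logical=[E,F,A,B,l,D]
After op 3 (rotate(-1)): offset=3, physical=[A,B,l,D,E,F], logical=[D,E,F,A,B,l]
After op 4 (rotate(+3)): offset=0, physical=[A,B,l,D,E,F], logical=[A,B,l,D,E,F]
After op 5 (replace(0, 'k')): offset=0, physical=[k,B,l,D,E,F], logical=[k,B,l,D,E,F]
After op 6 (replace(5, 'k')): offset=0, physical=[k,B,l,D,E,k], logical=[k,B,l,D,E,k]
After op 7 (swap(4, 5)): offset=0, physical=[k,B,l,D,k,E], logical=[k,B,l,D,k,E]

Answer: k,B,l,D,k,E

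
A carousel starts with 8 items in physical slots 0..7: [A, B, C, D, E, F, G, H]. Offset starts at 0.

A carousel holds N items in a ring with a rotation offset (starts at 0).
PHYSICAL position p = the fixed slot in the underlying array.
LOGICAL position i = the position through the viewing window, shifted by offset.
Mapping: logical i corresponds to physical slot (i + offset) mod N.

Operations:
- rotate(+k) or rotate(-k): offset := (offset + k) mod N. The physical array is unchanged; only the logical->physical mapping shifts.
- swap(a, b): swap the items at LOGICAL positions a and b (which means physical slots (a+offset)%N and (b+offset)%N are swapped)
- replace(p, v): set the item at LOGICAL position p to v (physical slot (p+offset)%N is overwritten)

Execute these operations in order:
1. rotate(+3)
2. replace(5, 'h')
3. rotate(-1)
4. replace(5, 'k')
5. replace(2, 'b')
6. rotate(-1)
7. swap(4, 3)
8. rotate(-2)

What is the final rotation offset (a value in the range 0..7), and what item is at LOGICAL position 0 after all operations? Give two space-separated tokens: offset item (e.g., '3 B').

Answer: 7 k

Derivation:
After op 1 (rotate(+3)): offset=3, physical=[A,B,C,D,E,F,G,H], logical=[D,E,F,G,H,A,B,C]
After op 2 (replace(5, 'h')): offset=3, physical=[h,B,C,D,E,F,G,H], logical=[D,E,F,G,H,h,B,C]
After op 3 (rotate(-1)): offset=2, physical=[h,B,C,D,E,F,G,H], logical=[C,D,E,F,G,H,h,B]
After op 4 (replace(5, 'k')): offset=2, physical=[h,B,C,D,E,F,G,k], logical=[C,D,E,F,G,k,h,B]
After op 5 (replace(2, 'b')): offset=2, physical=[h,B,C,D,b,F,G,k], logical=[C,D,b,F,G,k,h,B]
After op 6 (rotate(-1)): offset=1, physical=[h,B,C,D,b,F,G,k], logical=[B,C,D,b,F,G,k,h]
After op 7 (swap(4, 3)): offset=1, physical=[h,B,C,D,F,b,G,k], logical=[B,C,D,F,b,G,k,h]
After op 8 (rotate(-2)): offset=7, physical=[h,B,C,D,F,b,G,k], logical=[k,h,B,C,D,F,b,G]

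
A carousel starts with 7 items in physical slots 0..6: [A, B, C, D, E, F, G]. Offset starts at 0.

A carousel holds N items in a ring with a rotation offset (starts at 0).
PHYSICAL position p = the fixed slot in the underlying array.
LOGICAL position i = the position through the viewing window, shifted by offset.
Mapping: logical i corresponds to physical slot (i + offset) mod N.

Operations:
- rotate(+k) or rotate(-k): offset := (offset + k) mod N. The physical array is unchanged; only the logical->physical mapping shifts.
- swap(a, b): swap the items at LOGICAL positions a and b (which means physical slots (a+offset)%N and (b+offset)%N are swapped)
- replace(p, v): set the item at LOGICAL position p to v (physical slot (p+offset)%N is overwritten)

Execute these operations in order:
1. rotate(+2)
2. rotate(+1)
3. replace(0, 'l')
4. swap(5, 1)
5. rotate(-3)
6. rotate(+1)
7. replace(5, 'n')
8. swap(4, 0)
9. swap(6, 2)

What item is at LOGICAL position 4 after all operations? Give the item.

Answer: E

Derivation:
After op 1 (rotate(+2)): offset=2, physical=[A,B,C,D,E,F,G], logical=[C,D,E,F,G,A,B]
After op 2 (rotate(+1)): offset=3, physical=[A,B,C,D,E,F,G], logical=[D,E,F,G,A,B,C]
After op 3 (replace(0, 'l')): offset=3, physical=[A,B,C,l,E,F,G], logical=[l,E,F,G,A,B,C]
After op 4 (swap(5, 1)): offset=3, physical=[A,E,C,l,B,F,G], logical=[l,B,F,G,A,E,C]
After op 5 (rotate(-3)): offset=0, physical=[A,E,C,l,B,F,G], logical=[A,E,C,l,B,F,G]
After op 6 (rotate(+1)): offset=1, physical=[A,E,C,l,B,F,G], logical=[E,C,l,B,F,G,A]
After op 7 (replace(5, 'n')): offset=1, physical=[A,E,C,l,B,F,n], logical=[E,C,l,B,F,n,A]
After op 8 (swap(4, 0)): offset=1, physical=[A,F,C,l,B,E,n], logical=[F,C,l,B,E,n,A]
After op 9 (swap(6, 2)): offset=1, physical=[l,F,C,A,B,E,n], logical=[F,C,A,B,E,n,l]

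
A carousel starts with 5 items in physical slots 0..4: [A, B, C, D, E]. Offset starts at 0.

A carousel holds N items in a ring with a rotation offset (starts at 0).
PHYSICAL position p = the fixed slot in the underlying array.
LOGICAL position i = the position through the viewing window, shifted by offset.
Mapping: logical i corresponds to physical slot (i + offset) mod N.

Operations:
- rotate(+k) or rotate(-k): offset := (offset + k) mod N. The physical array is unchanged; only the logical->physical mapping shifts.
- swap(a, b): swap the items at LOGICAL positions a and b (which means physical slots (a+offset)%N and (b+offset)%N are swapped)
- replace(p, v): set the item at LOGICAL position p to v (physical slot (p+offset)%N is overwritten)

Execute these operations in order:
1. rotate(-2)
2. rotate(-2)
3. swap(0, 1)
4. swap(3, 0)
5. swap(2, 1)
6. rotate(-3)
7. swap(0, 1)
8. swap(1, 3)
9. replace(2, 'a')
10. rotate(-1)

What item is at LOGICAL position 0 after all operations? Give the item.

After op 1 (rotate(-2)): offset=3, physical=[A,B,C,D,E], logical=[D,E,A,B,C]
After op 2 (rotate(-2)): offset=1, physical=[A,B,C,D,E], logical=[B,C,D,E,A]
After op 3 (swap(0, 1)): offset=1, physical=[A,C,B,D,E], logical=[C,B,D,E,A]
After op 4 (swap(3, 0)): offset=1, physical=[A,E,B,D,C], logical=[E,B,D,C,A]
After op 5 (swap(2, 1)): offset=1, physical=[A,E,D,B,C], logical=[E,D,B,C,A]
After op 6 (rotate(-3)): offset=3, physical=[A,E,D,B,C], logical=[B,C,A,E,D]
After op 7 (swap(0, 1)): offset=3, physical=[A,E,D,C,B], logical=[C,B,A,E,D]
After op 8 (swap(1, 3)): offset=3, physical=[A,B,D,C,E], logical=[C,E,A,B,D]
After op 9 (replace(2, 'a')): offset=3, physical=[a,B,D,C,E], logical=[C,E,a,B,D]
After op 10 (rotate(-1)): offset=2, physical=[a,B,D,C,E], logical=[D,C,E,a,B]

Answer: D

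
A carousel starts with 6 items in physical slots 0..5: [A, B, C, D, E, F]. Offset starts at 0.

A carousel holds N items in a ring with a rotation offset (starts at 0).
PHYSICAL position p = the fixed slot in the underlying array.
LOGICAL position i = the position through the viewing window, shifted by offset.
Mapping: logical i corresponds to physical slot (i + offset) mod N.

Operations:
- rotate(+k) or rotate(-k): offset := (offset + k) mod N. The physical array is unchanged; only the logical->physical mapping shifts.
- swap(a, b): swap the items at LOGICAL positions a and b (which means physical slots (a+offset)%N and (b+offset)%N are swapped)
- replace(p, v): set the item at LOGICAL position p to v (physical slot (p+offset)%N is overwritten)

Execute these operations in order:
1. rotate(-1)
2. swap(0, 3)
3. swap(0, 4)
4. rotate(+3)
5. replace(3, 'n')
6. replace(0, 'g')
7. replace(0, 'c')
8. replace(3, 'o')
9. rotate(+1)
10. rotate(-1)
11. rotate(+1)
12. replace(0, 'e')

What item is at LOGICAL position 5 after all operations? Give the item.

After op 1 (rotate(-1)): offset=5, physical=[A,B,C,D,E,F], logical=[F,A,B,C,D,E]
After op 2 (swap(0, 3)): offset=5, physical=[A,B,F,D,E,C], logical=[C,A,B,F,D,E]
After op 3 (swap(0, 4)): offset=5, physical=[A,B,F,C,E,D], logical=[D,A,B,F,C,E]
After op 4 (rotate(+3)): offset=2, physical=[A,B,F,C,E,D], logical=[F,C,E,D,A,B]
After op 5 (replace(3, 'n')): offset=2, physical=[A,B,F,C,E,n], logical=[F,C,E,n,A,B]
After op 6 (replace(0, 'g')): offset=2, physical=[A,B,g,C,E,n], logical=[g,C,E,n,A,B]
After op 7 (replace(0, 'c')): offset=2, physical=[A,B,c,C,E,n], logical=[c,C,E,n,A,B]
After op 8 (replace(3, 'o')): offset=2, physical=[A,B,c,C,E,o], logical=[c,C,E,o,A,B]
After op 9 (rotate(+1)): offset=3, physical=[A,B,c,C,E,o], logical=[C,E,o,A,B,c]
After op 10 (rotate(-1)): offset=2, physical=[A,B,c,C,E,o], logical=[c,C,E,o,A,B]
After op 11 (rotate(+1)): offset=3, physical=[A,B,c,C,E,o], logical=[C,E,o,A,B,c]
After op 12 (replace(0, 'e')): offset=3, physical=[A,B,c,e,E,o], logical=[e,E,o,A,B,c]

Answer: c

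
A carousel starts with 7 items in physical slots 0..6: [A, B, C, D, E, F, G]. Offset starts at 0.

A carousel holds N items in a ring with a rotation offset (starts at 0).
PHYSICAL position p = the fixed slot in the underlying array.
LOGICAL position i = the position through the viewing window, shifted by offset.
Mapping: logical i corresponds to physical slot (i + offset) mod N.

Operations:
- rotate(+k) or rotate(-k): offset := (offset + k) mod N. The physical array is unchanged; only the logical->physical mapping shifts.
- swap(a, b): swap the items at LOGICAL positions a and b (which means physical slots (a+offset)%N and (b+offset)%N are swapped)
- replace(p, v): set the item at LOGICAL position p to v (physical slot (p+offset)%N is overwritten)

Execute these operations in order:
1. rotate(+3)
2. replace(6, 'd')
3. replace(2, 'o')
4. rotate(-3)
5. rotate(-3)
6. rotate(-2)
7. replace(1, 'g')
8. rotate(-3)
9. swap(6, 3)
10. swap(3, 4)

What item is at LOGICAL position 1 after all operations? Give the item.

After op 1 (rotate(+3)): offset=3, physical=[A,B,C,D,E,F,G], logical=[D,E,F,G,A,B,C]
After op 2 (replace(6, 'd')): offset=3, physical=[A,B,d,D,E,F,G], logical=[D,E,F,G,A,B,d]
After op 3 (replace(2, 'o')): offset=3, physical=[A,B,d,D,E,o,G], logical=[D,E,o,G,A,B,d]
After op 4 (rotate(-3)): offset=0, physical=[A,B,d,D,E,o,G], logical=[A,B,d,D,E,o,G]
After op 5 (rotate(-3)): offset=4, physical=[A,B,d,D,E,o,G], logical=[E,o,G,A,B,d,D]
After op 6 (rotate(-2)): offset=2, physical=[A,B,d,D,E,o,G], logical=[d,D,E,o,G,A,B]
After op 7 (replace(1, 'g')): offset=2, physical=[A,B,d,g,E,o,G], logical=[d,g,E,o,G,A,B]
After op 8 (rotate(-3)): offset=6, physical=[A,B,d,g,E,o,G], logical=[G,A,B,d,g,E,o]
After op 9 (swap(6, 3)): offset=6, physical=[A,B,o,g,E,d,G], logical=[G,A,B,o,g,E,d]
After op 10 (swap(3, 4)): offset=6, physical=[A,B,g,o,E,d,G], logical=[G,A,B,g,o,E,d]

Answer: A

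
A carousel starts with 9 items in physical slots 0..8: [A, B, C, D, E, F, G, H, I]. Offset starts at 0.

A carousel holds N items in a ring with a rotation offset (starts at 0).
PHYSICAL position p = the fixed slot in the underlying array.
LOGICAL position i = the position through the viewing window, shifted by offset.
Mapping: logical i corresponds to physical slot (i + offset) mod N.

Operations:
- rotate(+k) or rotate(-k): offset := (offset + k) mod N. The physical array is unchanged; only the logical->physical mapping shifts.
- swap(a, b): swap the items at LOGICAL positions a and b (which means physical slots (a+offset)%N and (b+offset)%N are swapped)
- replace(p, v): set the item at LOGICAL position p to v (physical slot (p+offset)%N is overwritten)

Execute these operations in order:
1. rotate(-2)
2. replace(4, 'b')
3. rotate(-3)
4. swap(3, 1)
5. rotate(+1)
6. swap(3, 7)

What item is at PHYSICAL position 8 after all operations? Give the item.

After op 1 (rotate(-2)): offset=7, physical=[A,B,C,D,E,F,G,H,I], logical=[H,I,A,B,C,D,E,F,G]
After op 2 (replace(4, 'b')): offset=7, physical=[A,B,b,D,E,F,G,H,I], logical=[H,I,A,B,b,D,E,F,G]
After op 3 (rotate(-3)): offset=4, physical=[A,B,b,D,E,F,G,H,I], logical=[E,F,G,H,I,A,B,b,D]
After op 4 (swap(3, 1)): offset=4, physical=[A,B,b,D,E,H,G,F,I], logical=[E,H,G,F,I,A,B,b,D]
After op 5 (rotate(+1)): offset=5, physical=[A,B,b,D,E,H,G,F,I], logical=[H,G,F,I,A,B,b,D,E]
After op 6 (swap(3, 7)): offset=5, physical=[A,B,b,I,E,H,G,F,D], logical=[H,G,F,D,A,B,b,I,E]

Answer: D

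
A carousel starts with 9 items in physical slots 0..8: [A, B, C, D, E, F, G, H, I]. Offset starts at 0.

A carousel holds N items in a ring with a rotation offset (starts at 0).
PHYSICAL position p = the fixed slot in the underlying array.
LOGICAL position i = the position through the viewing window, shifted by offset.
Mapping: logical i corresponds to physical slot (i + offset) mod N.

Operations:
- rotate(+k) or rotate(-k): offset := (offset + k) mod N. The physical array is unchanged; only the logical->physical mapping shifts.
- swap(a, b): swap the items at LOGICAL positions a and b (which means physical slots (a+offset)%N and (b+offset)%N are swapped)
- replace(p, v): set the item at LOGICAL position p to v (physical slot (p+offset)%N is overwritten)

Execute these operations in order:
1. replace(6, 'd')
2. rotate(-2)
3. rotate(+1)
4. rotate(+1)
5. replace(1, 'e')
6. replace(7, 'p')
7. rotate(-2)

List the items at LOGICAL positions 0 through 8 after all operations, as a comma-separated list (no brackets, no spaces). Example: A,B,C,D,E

After op 1 (replace(6, 'd')): offset=0, physical=[A,B,C,D,E,F,d,H,I], logical=[A,B,C,D,E,F,d,H,I]
After op 2 (rotate(-2)): offset=7, physical=[A,B,C,D,E,F,d,H,I], logical=[H,I,A,B,C,D,E,F,d]
After op 3 (rotate(+1)): offset=8, physical=[A,B,C,D,E,F,d,H,I], logical=[I,A,B,C,D,E,F,d,H]
After op 4 (rotate(+1)): offset=0, physical=[A,B,C,D,E,F,d,H,I], logical=[A,B,C,D,E,F,d,H,I]
After op 5 (replace(1, 'e')): offset=0, physical=[A,e,C,D,E,F,d,H,I], logical=[A,e,C,D,E,F,d,H,I]
After op 6 (replace(7, 'p')): offset=0, physical=[A,e,C,D,E,F,d,p,I], logical=[A,e,C,D,E,F,d,p,I]
After op 7 (rotate(-2)): offset=7, physical=[A,e,C,D,E,F,d,p,I], logical=[p,I,A,e,C,D,E,F,d]

Answer: p,I,A,e,C,D,E,F,d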